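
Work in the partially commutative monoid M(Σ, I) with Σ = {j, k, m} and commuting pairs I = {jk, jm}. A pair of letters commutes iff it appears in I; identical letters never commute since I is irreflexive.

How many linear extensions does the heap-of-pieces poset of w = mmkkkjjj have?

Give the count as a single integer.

drop 0:m onto floor
drop 1:m onto {0:m}
drop 2:k onto {1:m}
drop 3:k onto {2:k}
drop 4:k onto {3:k}
drop 5:j onto floor
drop 6:j onto {5:j}
drop 7:j onto {6:j}
ground layer = {0:m, 5:j}
drop-orders for the pieces not yet dropped (sum over which currently-grounded one goes next):
  1 to go: {4} 1  {7} 1
  2 to go: {3,4} 1  {4,7} 2  {6,7} 1
  3 to go: {2,3,4} 1  {3,4,7} 3  {4,6,7} 3  {5,6,7} 1
  4 to go: {1,2,3,4} 1  {2,3,4,7} 4  {3,4,6,7} 6  {4,5,6,7} 4
  5 to go: {0,1,2,3,4} 1  {1,2,3,4,7} 5  {2,3,4,6,7} 10  {3,4,5,6,7} 10
  6 to go: {0,1,2,3,4,7} 6  {1,2,3,4,6,7} 15  {2,3,4,5,6,7} 20
  if 0:m drops first: 35 orders
  if 5:j drops first: 21 orders
heap linearizations: 56

56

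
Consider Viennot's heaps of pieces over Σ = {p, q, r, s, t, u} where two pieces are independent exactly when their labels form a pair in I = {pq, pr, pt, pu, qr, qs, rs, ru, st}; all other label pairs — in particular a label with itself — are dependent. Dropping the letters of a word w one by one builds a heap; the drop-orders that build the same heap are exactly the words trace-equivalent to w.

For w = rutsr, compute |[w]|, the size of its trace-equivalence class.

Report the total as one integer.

piece 0:r — minimal
piece 1:u — minimal
piece 2:t rests on {0:r, 1:u}
piece 3:s rests on {1:u}
piece 4:r rests on {2:t}
minimal pieces: {0:r, 1:u}
ways to finish when only these pieces remain (= sum over removing one remaining piece with nothing left below it):
  1 left: {3}→1  {4}→1
  2 left: {2,4}→1  {3,4}→2
  3 left: {0,2,4}→1  {2,3,4}→3
  placing 0:r first → 3 extensions
  placing 1:u first → 4 extensions
total linear extensions = 7

7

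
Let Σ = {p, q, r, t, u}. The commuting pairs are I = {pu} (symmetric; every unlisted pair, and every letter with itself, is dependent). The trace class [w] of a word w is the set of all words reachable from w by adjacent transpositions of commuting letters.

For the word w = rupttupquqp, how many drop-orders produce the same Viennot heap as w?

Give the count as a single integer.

#0=r has no predecessor
#1=u depends on [0:r]
#2=p depends on [0:r]
#3=t depends on [1:u, 2:p]
#4=t depends on [3:t]
#5=u depends on [4:t]
#6=p depends on [4:t]
#7=q depends on [5:u, 6:p]
#8=u depends on [7:q]
#9=q depends on [8:u]
#10=p depends on [9:q]
sources: [0:r]
N(rest) = Σ N(rest − s) over sources s of rest; N(one piece) = 1:
  size 1 → [10]=1
  size 2 → [9,10]=1
  size 3 → [8,9,10]=1
  size 4 → [7,8,9,10]=1
  size 5 → [5,7,8,9,10]=1  [6,7,8,9,10]=1
  size 6 → [5,6,7,8,9,10]=2
  size 7 → [4,5,6,7,8,9,10]=2
  size 8 → [3,4,5,6,7,8,9,10]=2
  size 9 → [1,3,4,5,6,7,8,9,10]=2  [2,3,4,5,6,7,8,9,10]=2
  first=0(r) contributes 4

4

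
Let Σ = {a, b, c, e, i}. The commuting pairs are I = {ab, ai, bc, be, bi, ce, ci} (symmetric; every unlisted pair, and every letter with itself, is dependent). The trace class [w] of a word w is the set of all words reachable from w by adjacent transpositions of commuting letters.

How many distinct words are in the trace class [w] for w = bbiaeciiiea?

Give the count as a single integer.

715

drop 0:b onto floor
drop 1:b onto {0:b}
drop 2:i onto floor
drop 3:a onto floor
drop 4:e onto {2:i, 3:a}
drop 5:c onto {3:a}
drop 6:i onto {4:e}
drop 7:i onto {6:i}
drop 8:i onto {7:i}
drop 9:e onto {8:i}
drop 10:a onto {5:c, 9:e}
ground layer = {0:b, 2:i, 3:a}
drop-orders for the pieces not yet dropped (sum over which currently-grounded one goes next):
  1 to go: {1} 1  {10} 1
  2 to go: {0,1} 1  {1,10} 2  {5,10} 1  {9,10} 1
  3 to go: {0,1,10} 3  {1,5,10} 3  {1,9,10} 3  {5,9,10} 2  {8,9,10} 1
  4 to go: {0,1,5,10} 6  {0,1,9,10} 6  {1,5,9,10} 8  {1,8,9,10} 4  {5,8,9,10} 3  {7,8,9,10} 1
  5 to go: {0,1,5,9,10} 20  {0,1,8,9,10} 10  {1,5,8,9,10} 15  {1,7,8,9,10} 5  {5,7,8,9,10} 4  {6,7,8,9,10} 1
  6 to go: {0,1,5,8,9,10} 45  {0,1,7,8,9,10} 15  {1,5,7,8,9,10} 24  {1,6,7,8,9,10} 6  {4,6,7,8,9,10} 1  {5,6,7,8,9,10} 5
  7 to go: {0,1,5,7,8,9,10} 84  {0,1,6,7,8,9,10} 21  {1,4,6,7,8,9,10} 7  {1,5,6,7,8,9,10} 35  {2,4,6,7,8,9,10} 1  {4,5,6,7,8,9,10} 6
  8 to go: {0,1,4,6,7,8,9,10} 28  {0,1,5,6,7,8,9,10} 140  {1,2,4,6,7,8,9,10} 8  {1,4,5,6,7,8,9,10} 48  {2,4,5,6,7,8,9,10} 7  {3,4,5,6,7,8,9,10} 6
  9 to go: {0,1,2,4,6,7,8,9,10} 36  {0,1,4,5,6,7,8,9,10} 216  {1,2,4,5,6,7,8,9,10} 63  {1,3,4,5,6,7,8,9,10} 54  {2,3,4,5,6,7,8,9,10} 13
  if 0:b drops first: 130 orders
  if 2:i drops first: 270 orders
  if 3:a drops first: 315 orders
heap linearizations: 715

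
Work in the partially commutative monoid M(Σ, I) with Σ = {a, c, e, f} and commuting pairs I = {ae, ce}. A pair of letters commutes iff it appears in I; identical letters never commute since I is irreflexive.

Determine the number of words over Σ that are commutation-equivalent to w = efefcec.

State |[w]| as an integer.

3

#0=e has no predecessor
#1=f depends on [0:e]
#2=e depends on [1:f]
#3=f depends on [2:e]
#4=c depends on [3:f]
#5=e depends on [3:f]
#6=c depends on [4:c]
sources: [0:e]
N(rest) = Σ N(rest − s) over sources s of rest; N(one piece) = 1:
  size 1 → [5]=1  [6]=1
  size 2 → [4,6]=1  [5,6]=2
  size 3 → [4,5,6]=3
  size 4 → [3,4,5,6]=3
  size 5 → [2,3,4,5,6]=3
  first=0(e) contributes 3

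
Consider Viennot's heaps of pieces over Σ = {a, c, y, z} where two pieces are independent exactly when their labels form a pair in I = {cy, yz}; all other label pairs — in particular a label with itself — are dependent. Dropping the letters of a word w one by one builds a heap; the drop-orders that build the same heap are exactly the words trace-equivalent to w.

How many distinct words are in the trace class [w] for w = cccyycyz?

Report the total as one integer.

piece 0:c — minimal
piece 1:c rests on {0:c}
piece 2:c rests on {1:c}
piece 3:y — minimal
piece 4:y rests on {3:y}
piece 5:c rests on {2:c}
piece 6:y rests on {4:y}
piece 7:z rests on {5:c}
minimal pieces: {0:c, 3:y}
ways to finish when only these pieces remain (= sum over removing one remaining piece with nothing left below it):
  1 left: {6}→1  {7}→1
  2 left: {4,6}→1  {5,7}→1  {6,7}→2
  3 left: {2,5,7}→1  {3,4,6}→1  {4,6,7}→3  {5,6,7}→3
  4 left: {1,2,5,7}→1  {2,5,6,7}→4  {3,4,6,7}→4  {4,5,6,7}→6
  5 left: {0,1,2,5,7}→1  {1,2,5,6,7}→5  {2,4,5,6,7}→10  {3,4,5,6,7}→10
  6 left: {0,1,2,5,6,7}→6  {1,2,4,5,6,7}→15  {2,3,4,5,6,7}→20
  placing 0:c first → 35 extensions
  placing 3:y first → 21 extensions
total linear extensions = 56

56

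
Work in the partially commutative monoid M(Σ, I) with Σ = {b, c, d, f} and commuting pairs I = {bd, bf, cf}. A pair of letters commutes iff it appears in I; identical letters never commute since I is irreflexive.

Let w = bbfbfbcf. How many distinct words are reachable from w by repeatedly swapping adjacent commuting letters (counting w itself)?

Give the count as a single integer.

0(b) covers ∅
1(b) covers 0:b
2(f) covers ∅
3(b) covers 1:b
4(f) covers 2:f
5(b) covers 3:b
6(c) covers 5:b
7(f) covers 4:f
floor of heap: 0:b, 2:f
completions by unplaced set U, small U first (add the entries for U minus each lowest piece of U):
  |U|=1: {6}:1  {7}:1
  |U|=2: {4,7}:1  {5,6}:1  {6,7}:2
  |U|=3: {2,4,7}:1  {3,5,6}:1  {4,6,7}:3  {5,6,7}:3
  |U|=4: {1,3,5,6}:1  {2,4,6,7}:4  {3,5,6,7}:4  {4,5,6,7}:6
  |U|=5: {0,1,3,5,6}:1  {1,3,5,6,7}:5  {2,4,5,6,7}:10  {3,4,5,6,7}:10
  |U|=6: {0,1,3,5,6,7}:6  {1,3,4,5,6,7}:15  {2,3,4,5,6,7}:20
  start at 0(b): 35
  start at 2(f): 21
sum over floor = 56

56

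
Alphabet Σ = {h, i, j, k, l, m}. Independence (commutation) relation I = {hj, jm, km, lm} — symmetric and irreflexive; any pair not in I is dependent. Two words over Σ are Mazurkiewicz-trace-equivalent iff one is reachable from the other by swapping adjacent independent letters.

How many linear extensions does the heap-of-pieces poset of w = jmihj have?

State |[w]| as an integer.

4

piece 0:j — minimal
piece 1:m — minimal
piece 2:i rests on {0:j, 1:m}
piece 3:h rests on {2:i}
piece 4:j rests on {2:i}
minimal pieces: {0:j, 1:m}
ways to finish when only these pieces remain (= sum over removing one remaining piece with nothing left below it):
  1 left: {3}→1  {4}→1
  2 left: {3,4}→2
  3 left: {2,3,4}→2
  placing 0:j first → 2 extensions
  placing 1:m first → 2 extensions
total linear extensions = 4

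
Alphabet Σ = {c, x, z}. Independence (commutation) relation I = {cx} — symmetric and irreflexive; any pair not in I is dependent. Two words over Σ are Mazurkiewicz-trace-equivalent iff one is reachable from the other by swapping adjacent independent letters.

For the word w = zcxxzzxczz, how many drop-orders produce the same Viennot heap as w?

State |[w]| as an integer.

drop 0:z onto floor
drop 1:c onto {0:z}
drop 2:x onto {0:z}
drop 3:x onto {2:x}
drop 4:z onto {1:c, 3:x}
drop 5:z onto {4:z}
drop 6:x onto {5:z}
drop 7:c onto {5:z}
drop 8:z onto {6:x, 7:c}
drop 9:z onto {8:z}
ground layer = {0:z}
drop-orders for the pieces not yet dropped (sum over which currently-grounded one goes next):
  1 to go: {9} 1
  2 to go: {8,9} 1
  3 to go: {6,8,9} 1  {7,8,9} 1
  4 to go: {6,7,8,9} 2
  5 to go: {5,6,7,8,9} 2
  6 to go: {4,5,6,7,8,9} 2
  7 to go: {1,4,5,6,7,8,9} 2  {3,4,5,6,7,8,9} 2
  8 to go: {1,3,4,5,6,7,8,9} 4  {2,3,4,5,6,7,8,9} 2
  if 0:z drops first: 6 orders

6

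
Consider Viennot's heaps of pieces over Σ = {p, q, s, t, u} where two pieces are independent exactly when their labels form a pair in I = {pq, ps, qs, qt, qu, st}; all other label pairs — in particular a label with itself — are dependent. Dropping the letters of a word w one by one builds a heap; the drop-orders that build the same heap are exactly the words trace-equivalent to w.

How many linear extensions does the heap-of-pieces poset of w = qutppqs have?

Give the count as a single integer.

0(q) covers ∅
1(u) covers ∅
2(t) covers 1:u
3(p) covers 2:t
4(p) covers 3:p
5(q) covers 0:q
6(s) covers 1:u
floor of heap: 0:q, 1:u
completions by unplaced set U, small U first (add the entries for U minus each lowest piece of U):
  |U|=1: {4}:1  {5}:1  {6}:1
  |U|=2: {0,5}:1  {3,4}:1  {4,5}:2  {4,6}:2  {5,6}:2
  |U|=3: {0,4,5}:3  {0,5,6}:3  {2,3,4}:1  {3,4,5}:3  {3,4,6}:3  {4,5,6}:6
  |U|=4: {0,3,4,5}:6  {0,4,5,6}:12  {2,3,4,5}:4  {2,3,4,6}:4  {3,4,5,6}:12
  |U|=5: {0,2,3,4,5}:10  {0,3,4,5,6}:30  {1,2,3,4,6}:4  {2,3,4,5,6}:20
  start at 0(q): 24
  start at 1(u): 60
sum over floor = 84

84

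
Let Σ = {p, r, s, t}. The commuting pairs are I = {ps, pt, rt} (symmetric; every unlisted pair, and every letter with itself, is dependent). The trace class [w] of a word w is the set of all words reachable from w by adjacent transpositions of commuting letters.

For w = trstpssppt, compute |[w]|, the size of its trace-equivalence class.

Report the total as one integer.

drop 0:t onto floor
drop 1:r onto floor
drop 2:s onto {0:t, 1:r}
drop 3:t onto {2:s}
drop 4:p onto {1:r}
drop 5:s onto {3:t}
drop 6:s onto {5:s}
drop 7:p onto {4:p}
drop 8:p onto {7:p}
drop 9:t onto {6:s}
ground layer = {0:t, 1:r}
drop-orders for the pieces not yet dropped (sum over which currently-grounded one goes next):
  1 to go: {8} 1  {9} 1
  2 to go: {6,9} 1  {7,8} 1  {8,9} 2
  3 to go: {4,7,8} 1  {5,6,9} 1  {6,8,9} 3  {7,8,9} 3
  4 to go: {3,5,6,9} 1  {4,7,8,9} 4  {5,6,8,9} 4  {6,7,8,9} 6
  5 to go: {2,3,5,6,9} 1  {3,5,6,8,9} 5  {4,6,7,8,9} 10  {5,6,7,8,9} 10
  6 to go: {0,2,3,5,6,9} 1  {2,3,5,6,8,9} 6  {3,5,6,7,8,9} 15  {4,5,6,7,8,9} 20
  7 to go: {0,2,3,5,6,8,9} 7  {2,3,5,6,7,8,9} 21  {3,4,5,6,7,8,9} 35
  8 to go: {0,2,3,5,6,7,8,9} 28  {2,3,4,5,6,7,8,9} 56
  if 0:t drops first: 56 orders
  if 1:r drops first: 84 orders
heap linearizations: 140

140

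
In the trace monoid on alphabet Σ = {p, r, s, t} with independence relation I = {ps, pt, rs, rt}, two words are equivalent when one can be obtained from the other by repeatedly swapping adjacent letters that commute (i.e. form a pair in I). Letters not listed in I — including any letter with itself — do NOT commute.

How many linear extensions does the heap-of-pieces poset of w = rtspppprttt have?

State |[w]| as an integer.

piece 0:r — minimal
piece 1:t — minimal
piece 2:s rests on {1:t}
piece 3:p rests on {0:r}
piece 4:p rests on {3:p}
piece 5:p rests on {4:p}
piece 6:p rests on {5:p}
piece 7:r rests on {6:p}
piece 8:t rests on {2:s}
piece 9:t rests on {8:t}
piece 10:t rests on {9:t}
minimal pieces: {0:r, 1:t}
ways to finish when only these pieces remain (= sum over removing one remaining piece with nothing left below it):
  1 left: {7}→1  {10}→1
  2 left: {6,7}→1  {7,10}→2  {9,10}→1
  3 left: {5,6,7}→1  {6,7,10}→3  {7,9,10}→3  {8,9,10}→1
  4 left: {2,8,9,10}→1  {4,5,6,7}→1  {5,6,7,10}→4  {6,7,9,10}→6  {7,8,9,10}→4
  5 left: {1,2,8,9,10}→1  {2,7,8,9,10}→5  {3,4,5,6,7}→1  {4,5,6,7,10}→5  {5,6,7,9,10}→10  {6,7,8,9,10}→10
  6 left: {0,3,4,5,6,7}→1  {1,2,7,8,9,10}→6  {2,6,7,8,9,10}→15  {3,4,5,6,7,10}→6  {4,5,6,7,9,10}→15  {5,6,7,8,9,10}→20
  7 left: {0,3,4,5,6,7,10}→7  {1,2,6,7,8,9,10}→21  {2,5,6,7,8,9,10}→35  {3,4,5,6,7,9,10}→21  {4,5,6,7,8,9,10}→35
  8 left: {0,3,4,5,6,7,9,10}→28  {1,2,5,6,7,8,9,10}→56  {2,4,5,6,7,8,9,10}→70  {3,4,5,6,7,8,9,10}→56
  9 left: {0,3,4,5,6,7,8,9,10}→84  {1,2,4,5,6,7,8,9,10}→126  {2,3,4,5,6,7,8,9,10}→126
  placing 0:r first → 252 extensions
  placing 1:t first → 210 extensions
total linear extensions = 462

462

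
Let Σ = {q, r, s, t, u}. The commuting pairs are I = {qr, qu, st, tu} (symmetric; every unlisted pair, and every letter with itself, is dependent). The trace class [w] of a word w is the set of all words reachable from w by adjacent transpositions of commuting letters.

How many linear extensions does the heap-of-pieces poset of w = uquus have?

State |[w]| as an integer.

4

#0=u has no predecessor
#1=q has no predecessor
#2=u depends on [0:u]
#3=u depends on [2:u]
#4=s depends on [1:q, 3:u]
sources: [0:u, 1:q]
N(rest) = Σ N(rest − s) over sources s of rest; N(one piece) = 1:
  size 1 → [4]=1
  size 2 → [1,4]=1  [3,4]=1
  size 3 → [1,3,4]=2  [2,3,4]=1
  first=0(u) contributes 3
  first=1(q) contributes 1
|[w]| = 4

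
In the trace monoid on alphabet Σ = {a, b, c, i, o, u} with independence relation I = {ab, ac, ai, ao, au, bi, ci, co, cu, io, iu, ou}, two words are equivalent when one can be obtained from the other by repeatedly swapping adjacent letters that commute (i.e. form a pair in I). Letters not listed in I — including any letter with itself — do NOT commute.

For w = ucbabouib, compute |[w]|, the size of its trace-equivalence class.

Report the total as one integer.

288

piece 0:u — minimal
piece 1:c — minimal
piece 2:b rests on {0:u, 1:c}
piece 3:a — minimal
piece 4:b rests on {2:b}
piece 5:o rests on {4:b}
piece 6:u rests on {4:b}
piece 7:i — minimal
piece 8:b rests on {5:o, 6:u}
minimal pieces: {0:u, 1:c, 3:a, 7:i}
ways to finish when only these pieces remain (= sum over removing one remaining piece with nothing left below it):
  1 left: {3}→1  {7}→1  {8}→1
  2 left: {3,7}→2  {3,8}→2  {5,8}→1  {6,8}→1  {7,8}→2
  3 left: {3,5,8}→3  {3,6,8}→3  {3,7,8}→6  {5,6,8}→2  {5,7,8}→3  {6,7,8}→3
  4 left: {3,5,6,8}→8  {3,5,7,8}→12  {3,6,7,8}→12  {4,5,6,8}→2  {5,6,7,8}→8
  5 left: {2,4,5,6,8}→2  {3,4,5,6,8}→10  {3,5,6,7,8}→40  {4,5,6,7,8}→10
  6 left: {0,2,4,5,6,8}→2  {1,2,4,5,6,8}→2  {2,3,4,5,6,8}→12  {2,4,5,6,7,8}→12  {3,4,5,6,7,8}→60
  7 left: {0,1,2,4,5,6,8}→4  {0,2,3,4,5,6,8}→14  {0,2,4,5,6,7,8}→14  {1,2,3,4,5,6,8}→14  {1,2,4,5,6,7,8}→14  {2,3,4,5,6,7,8}→84
  placing 0:u first → 112 extensions
  placing 1:c first → 112 extensions
  placing 3:a first → 32 extensions
  placing 7:i first → 32 extensions
total linear extensions = 288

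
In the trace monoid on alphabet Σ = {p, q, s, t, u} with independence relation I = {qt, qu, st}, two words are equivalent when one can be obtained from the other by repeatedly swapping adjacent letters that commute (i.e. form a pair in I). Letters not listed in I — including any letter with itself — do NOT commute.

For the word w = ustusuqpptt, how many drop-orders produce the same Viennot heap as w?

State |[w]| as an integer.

#0=u has no predecessor
#1=s depends on [0:u]
#2=t depends on [0:u]
#3=u depends on [1:s, 2:t]
#4=s depends on [3:u]
#5=u depends on [4:s]
#6=q depends on [4:s]
#7=p depends on [5:u, 6:q]
#8=p depends on [7:p]
#9=t depends on [8:p]
#10=t depends on [9:t]
sources: [0:u]
N(rest) = Σ N(rest − s) over sources s of rest; N(one piece) = 1:
  size 1 → [10]=1
  size 2 → [9,10]=1
  size 3 → [8,9,10]=1
  size 4 → [7,8,9,10]=1
  size 5 → [5,7,8,9,10]=1  [6,7,8,9,10]=1
  size 6 → [5,6,7,8,9,10]=2
  size 7 → [4,5,6,7,8,9,10]=2
  size 8 → [3,4,5,6,7,8,9,10]=2
  size 9 → [1,3,4,5,6,7,8,9,10]=2  [2,3,4,5,6,7,8,9,10]=2
  first=0(u) contributes 4

4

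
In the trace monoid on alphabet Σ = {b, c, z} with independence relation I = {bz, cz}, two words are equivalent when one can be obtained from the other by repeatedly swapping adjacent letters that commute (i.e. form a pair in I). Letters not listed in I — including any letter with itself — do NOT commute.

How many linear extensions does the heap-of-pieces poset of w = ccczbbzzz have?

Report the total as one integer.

drop 0:c onto floor
drop 1:c onto {0:c}
drop 2:c onto {1:c}
drop 3:z onto floor
drop 4:b onto {2:c}
drop 5:b onto {4:b}
drop 6:z onto {3:z}
drop 7:z onto {6:z}
drop 8:z onto {7:z}
ground layer = {0:c, 3:z}
drop-orders for the pieces not yet dropped (sum over which currently-grounded one goes next):
  1 to go: {5} 1  {8} 1
  2 to go: {4,5} 1  {5,8} 2  {7,8} 1
  3 to go: {2,4,5} 1  {4,5,8} 3  {5,7,8} 3  {6,7,8} 1
  4 to go: {1,2,4,5} 1  {2,4,5,8} 4  {3,6,7,8} 1  {4,5,7,8} 6  {5,6,7,8} 4
  5 to go: {0,1,2,4,5} 1  {1,2,4,5,8} 5  {2,4,5,7,8} 10  {3,5,6,7,8} 5  {4,5,6,7,8} 10
  6 to go: {0,1,2,4,5,8} 6  {1,2,4,5,7,8} 15  {2,4,5,6,7,8} 20  {3,4,5,6,7,8} 15
  7 to go: {0,1,2,4,5,7,8} 21  {1,2,4,5,6,7,8} 35  {2,3,4,5,6,7,8} 35
  if 0:c drops first: 70 orders
  if 3:z drops first: 56 orders
heap linearizations: 126

126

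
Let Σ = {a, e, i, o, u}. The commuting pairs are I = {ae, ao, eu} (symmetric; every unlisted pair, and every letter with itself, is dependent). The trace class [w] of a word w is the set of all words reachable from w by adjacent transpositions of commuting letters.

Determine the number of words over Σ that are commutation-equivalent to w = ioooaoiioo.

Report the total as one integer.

drop 0:i onto floor
drop 1:o onto {0:i}
drop 2:o onto {1:o}
drop 3:o onto {2:o}
drop 4:a onto {0:i}
drop 5:o onto {3:o}
drop 6:i onto {4:a, 5:o}
drop 7:i onto {6:i}
drop 8:o onto {7:i}
drop 9:o onto {8:o}
ground layer = {0:i}
drop-orders for the pieces not yet dropped (sum over which currently-grounded one goes next):
  1 to go: {9} 1
  2 to go: {8,9} 1
  3 to go: {7,8,9} 1
  4 to go: {6,7,8,9} 1
  5 to go: {4,6,7,8,9} 1  {5,6,7,8,9} 1
  6 to go: {3,5,6,7,8,9} 1  {4,5,6,7,8,9} 2
  7 to go: {2,3,5,6,7,8,9} 1  {3,4,5,6,7,8,9} 3
  8 to go: {1,2,3,5,6,7,8,9} 1  {2,3,4,5,6,7,8,9} 4
  if 0:i drops first: 5 orders

5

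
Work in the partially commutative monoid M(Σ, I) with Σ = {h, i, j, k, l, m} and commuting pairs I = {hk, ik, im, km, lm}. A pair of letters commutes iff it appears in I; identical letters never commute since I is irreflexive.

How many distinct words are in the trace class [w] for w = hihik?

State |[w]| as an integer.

piece 0:h — minimal
piece 1:i rests on {0:h}
piece 2:h rests on {1:i}
piece 3:i rests on {2:h}
piece 4:k — minimal
minimal pieces: {0:h, 4:k}
ways to finish when only these pieces remain (= sum over removing one remaining piece with nothing left below it):
  1 left: {3}→1  {4}→1
  2 left: {2,3}→1  {3,4}→2
  3 left: {1,2,3}→1  {2,3,4}→3
  placing 0:h first → 4 extensions
  placing 4:k first → 1 extensions
total linear extensions = 5

5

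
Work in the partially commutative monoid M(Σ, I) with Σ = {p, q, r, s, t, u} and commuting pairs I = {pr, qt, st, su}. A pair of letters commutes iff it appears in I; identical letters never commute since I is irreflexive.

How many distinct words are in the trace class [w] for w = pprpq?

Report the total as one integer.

4

0(p) covers ∅
1(p) covers 0:p
2(r) covers ∅
3(p) covers 1:p
4(q) covers 2:r, 3:p
floor of heap: 0:p, 2:r
completions by unplaced set U, small U first (add the entries for U minus each lowest piece of U):
  |U|=1: {4}:1
  |U|=2: {2,4}:1  {3,4}:1
  |U|=3: {1,3,4}:1  {2,3,4}:2
  start at 0(p): 3
  start at 2(r): 1
sum over floor = 4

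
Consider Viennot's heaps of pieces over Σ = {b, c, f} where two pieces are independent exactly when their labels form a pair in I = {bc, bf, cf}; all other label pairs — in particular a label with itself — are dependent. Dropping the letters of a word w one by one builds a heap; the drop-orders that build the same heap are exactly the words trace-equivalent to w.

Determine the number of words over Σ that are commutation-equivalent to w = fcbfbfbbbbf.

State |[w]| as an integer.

2310

piece 0:f — minimal
piece 1:c — minimal
piece 2:b — minimal
piece 3:f rests on {0:f}
piece 4:b rests on {2:b}
piece 5:f rests on {3:f}
piece 6:b rests on {4:b}
piece 7:b rests on {6:b}
piece 8:b rests on {7:b}
piece 9:b rests on {8:b}
piece 10:f rests on {5:f}
minimal pieces: {0:f, 1:c, 2:b}
ways to finish when only these pieces remain (= sum over removing one remaining piece with nothing left below it):
  1 left: {1}→1  {9}→1  {10}→1
  2 left: {1,9}→2  {1,10}→2  {5,10}→1  {8,9}→1  {9,10}→2
  3 left: {1,5,10}→3  {1,8,9}→3  {1,9,10}→6  {3,5,10}→1  {5,9,10}→3  {7,8,9}→1  {8,9,10}→3
  4 left: {0,3,5,10}→1  {1,3,5,10}→4  {1,5,9,10}→12  {1,7,8,9}→4  {1,8,9,10}→12  {3,5,9,10}→4  {5,8,9,10}→6  {6,7,8,9}→1  {7,8,9,10}→4
  5 left: {0,1,3,5,10}→5  {0,3,5,9,10}→5  {1,3,5,9,10}→20  {1,5,8,9,10}→30  {1,6,7,8,9}→5  {1,7,8,9,10}→20  {3,5,8,9,10}→10  {4,6,7,8,9}→1  {5,7,8,9,10}→10  {6,7,8,9,10}→5
  6 left: {0,1,3,5,9,10}→30  {0,3,5,8,9,10}→15  {1,3,5,8,9,10}→60  {1,4,6,7,8,9}→6  {1,5,7,8,9,10}→60  {1,6,7,8,9,10}→30  {2,4,6,7,8,9}→1  {3,5,7,8,9,10}→20  {4,6,7,8,9,10}→6  {5,6,7,8,9,10}→15
  7 left: {0,1,3,5,8,9,10}→105  {0,3,5,7,8,9,10}→35  {1,2,4,6,7,8,9}→7  {1,3,5,7,8,9,10}→140  {1,4,6,7,8,9,10}→42  {1,5,6,7,8,9,10}→105  {2,4,6,7,8,9,10}→7  {3,5,6,7,8,9,10}→35  {4,5,6,7,8,9,10}→21
  8 left: {0,1,3,5,7,8,9,10}→280  {0,3,5,6,7,8,9,10}→70  {1,2,4,6,7,8,9,10}→56  {1,3,5,6,7,8,9,10}→280  {1,4,5,6,7,8,9,10}→168  {2,4,5,6,7,8,9,10}→28  {3,4,5,6,7,8,9,10}→56
  9 left: {0,1,3,5,6,7,8,9,10}→630  {0,3,4,5,6,7,8,9,10}→126  {1,2,4,5,6,7,8,9,10}→252  {1,3,4,5,6,7,8,9,10}→504  {2,3,4,5,6,7,8,9,10}→84
  placing 0:f first → 840 extensions
  placing 1:c first → 210 extensions
  placing 2:b first → 1260 extensions
total linear extensions = 2310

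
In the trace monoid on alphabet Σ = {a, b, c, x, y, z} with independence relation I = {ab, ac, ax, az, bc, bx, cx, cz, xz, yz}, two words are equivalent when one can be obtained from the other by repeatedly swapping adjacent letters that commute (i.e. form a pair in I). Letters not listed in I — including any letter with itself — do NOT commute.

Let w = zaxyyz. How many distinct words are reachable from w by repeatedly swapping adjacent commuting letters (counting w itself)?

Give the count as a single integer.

piece 0:z — minimal
piece 1:a — minimal
piece 2:x — minimal
piece 3:y rests on {1:a, 2:x}
piece 4:y rests on {3:y}
piece 5:z rests on {0:z}
minimal pieces: {0:z, 1:a, 2:x}
ways to finish when only these pieces remain (= sum over removing one remaining piece with nothing left below it):
  1 left: {4}→1  {5}→1
  2 left: {0,5}→1  {3,4}→1  {4,5}→2
  3 left: {0,4,5}→3  {1,3,4}→1  {2,3,4}→1  {3,4,5}→3
  4 left: {0,3,4,5}→6  {1,2,3,4}→2  {1,3,4,5}→4  {2,3,4,5}→4
  placing 0:z first → 10 extensions
  placing 1:a first → 10 extensions
  placing 2:x first → 10 extensions
total linear extensions = 30

30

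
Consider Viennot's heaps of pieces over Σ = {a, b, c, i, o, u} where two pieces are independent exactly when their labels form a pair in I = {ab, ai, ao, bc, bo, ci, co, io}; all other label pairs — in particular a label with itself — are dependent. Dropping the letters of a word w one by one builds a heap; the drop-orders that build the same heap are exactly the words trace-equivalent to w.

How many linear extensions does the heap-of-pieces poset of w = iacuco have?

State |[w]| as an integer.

6

#0=i has no predecessor
#1=a has no predecessor
#2=c depends on [1:a]
#3=u depends on [0:i, 2:c]
#4=c depends on [3:u]
#5=o depends on [3:u]
sources: [0:i, 1:a]
N(rest) = Σ N(rest − s) over sources s of rest; N(one piece) = 1:
  size 1 → [4]=1  [5]=1
  size 2 → [4,5]=2
  size 3 → [3,4,5]=2
  size 4 → [0,3,4,5]=2  [2,3,4,5]=2
  first=0(i) contributes 2
  first=1(a) contributes 4
|[w]| = 6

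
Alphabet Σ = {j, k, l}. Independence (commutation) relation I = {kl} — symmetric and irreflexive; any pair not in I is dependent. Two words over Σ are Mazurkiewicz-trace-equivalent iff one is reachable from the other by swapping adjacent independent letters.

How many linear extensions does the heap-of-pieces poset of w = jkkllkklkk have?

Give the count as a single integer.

84

drop 0:j onto floor
drop 1:k onto {0:j}
drop 2:k onto {1:k}
drop 3:l onto {0:j}
drop 4:l onto {3:l}
drop 5:k onto {2:k}
drop 6:k onto {5:k}
drop 7:l onto {4:l}
drop 8:k onto {6:k}
drop 9:k onto {8:k}
ground layer = {0:j}
drop-orders for the pieces not yet dropped (sum over which currently-grounded one goes next):
  1 to go: {7} 1  {9} 1
  2 to go: {4,7} 1  {7,9} 2  {8,9} 1
  3 to go: {3,4,7} 1  {4,7,9} 3  {6,8,9} 1  {7,8,9} 3
  4 to go: {3,4,7,9} 4  {4,7,8,9} 6  {5,6,8,9} 1  {6,7,8,9} 4
  5 to go: {2,5,6,8,9} 1  {3,4,7,8,9} 10  {4,6,7,8,9} 10  {5,6,7,8,9} 5
  6 to go: {1,2,5,6,8,9} 1  {2,5,6,7,8,9} 6  {3,4,6,7,8,9} 20  {4,5,6,7,8,9} 15
  7 to go: {1,2,5,6,7,8,9} 7  {2,4,5,6,7,8,9} 21  {3,4,5,6,7,8,9} 35
  8 to go: {1,2,4,5,6,7,8,9} 28  {2,3,4,5,6,7,8,9} 56
  if 0:j drops first: 84 orders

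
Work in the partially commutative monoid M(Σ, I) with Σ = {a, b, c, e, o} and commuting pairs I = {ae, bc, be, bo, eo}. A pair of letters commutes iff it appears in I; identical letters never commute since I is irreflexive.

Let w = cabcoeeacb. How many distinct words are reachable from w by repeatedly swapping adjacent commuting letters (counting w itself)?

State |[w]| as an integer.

66

piece 0:c — minimal
piece 1:a rests on {0:c}
piece 2:b rests on {1:a}
piece 3:c rests on {1:a}
piece 4:o rests on {3:c}
piece 5:e rests on {3:c}
piece 6:e rests on {5:e}
piece 7:a rests on {2:b, 4:o}
piece 8:c rests on {6:e, 7:a}
piece 9:b rests on {7:a}
minimal pieces: {0:c}
ways to finish when only these pieces remain (= sum over removing one remaining piece with nothing left below it):
  1 left: {8}→1  {9}→1
  2 left: {6,8}→1  {8,9}→2
  3 left: {5,6,8}→1  {6,8,9}→3  {7,8,9}→2
  4 left: {2,7,8,9}→2  {4,7,8,9}→2  {5,6,8,9}→4  {6,7,8,9}→5
  5 left: {2,4,7,8,9}→4  {2,6,7,8,9}→7  {4,6,7,8,9}→7  {5,6,7,8,9}→9
  6 left: {2,4,6,7,8,9}→18  {2,5,6,7,8,9}→16  {4,5,6,7,8,9}→16
  7 left: {2,4,5,6,7,8,9}→50  {3,4,5,6,7,8,9}→16
  8 left: {2,3,4,5,6,7,8,9}→66
  placing 0:c first → 66 extensions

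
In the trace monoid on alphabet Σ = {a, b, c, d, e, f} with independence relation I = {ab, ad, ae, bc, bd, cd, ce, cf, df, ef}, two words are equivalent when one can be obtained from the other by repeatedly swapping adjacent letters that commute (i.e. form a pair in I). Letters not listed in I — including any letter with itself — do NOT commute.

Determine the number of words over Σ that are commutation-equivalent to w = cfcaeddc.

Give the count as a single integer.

0(c) covers ∅
1(f) covers ∅
2(c) covers 0:c
3(a) covers 1:f, 2:c
4(e) covers ∅
5(d) covers 4:e
6(d) covers 5:d
7(c) covers 3:a
floor of heap: 0:c, 1:f, 4:e
completions by unplaced set U, small U first (add the entries for U minus each lowest piece of U):
  |U|=1: {6}:1  {7}:1
  |U|=2: {3,7}:1  {5,6}:1  {6,7}:2
  |U|=3: {1,3,7}:1  {2,3,7}:1  {3,6,7}:3  {4,5,6}:1  {5,6,7}:3
  |U|=4: {0,2,3,7}:1  {1,2,3,7}:2  {1,3,6,7}:4  {2,3,6,7}:4  {3,5,6,7}:6  {4,5,6,7}:4
  |U|=5: {0,1,2,3,7}:3  {0,2,3,6,7}:5  {1,2,3,6,7}:10  {1,3,5,6,7}:10  {2,3,5,6,7}:10  {3,4,5,6,7}:10
  |U|=6: {0,1,2,3,6,7}:18  {0,2,3,5,6,7}:15  {1,2,3,5,6,7}:30  {1,3,4,5,6,7}:20  {2,3,4,5,6,7}:20
  start at 0(c): 70
  start at 1(f): 35
  start at 4(e): 63
sum over floor = 168

168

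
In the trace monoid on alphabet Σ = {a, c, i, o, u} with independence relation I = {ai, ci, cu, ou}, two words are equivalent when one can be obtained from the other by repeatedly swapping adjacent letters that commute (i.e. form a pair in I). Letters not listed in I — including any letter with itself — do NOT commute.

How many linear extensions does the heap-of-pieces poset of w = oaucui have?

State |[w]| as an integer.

4

drop 0:o onto floor
drop 1:a onto {0:o}
drop 2:u onto {1:a}
drop 3:c onto {1:a}
drop 4:u onto {2:u}
drop 5:i onto {4:u}
ground layer = {0:o}
drop-orders for the pieces not yet dropped (sum over which currently-grounded one goes next):
  1 to go: {3} 1  {5} 1
  2 to go: {3,5} 2  {4,5} 1
  3 to go: {2,4,5} 1  {3,4,5} 3
  4 to go: {2,3,4,5} 4
  if 0:o drops first: 4 orders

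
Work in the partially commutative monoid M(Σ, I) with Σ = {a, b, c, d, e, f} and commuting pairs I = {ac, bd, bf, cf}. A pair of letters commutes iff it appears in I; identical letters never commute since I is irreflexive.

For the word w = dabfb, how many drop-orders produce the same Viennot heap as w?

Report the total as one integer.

3

piece 0:d — minimal
piece 1:a rests on {0:d}
piece 2:b rests on {1:a}
piece 3:f rests on {1:a}
piece 4:b rests on {2:b}
minimal pieces: {0:d}
ways to finish when only these pieces remain (= sum over removing one remaining piece with nothing left below it):
  1 left: {3}→1  {4}→1
  2 left: {2,4}→1  {3,4}→2
  3 left: {2,3,4}→3
  placing 0:d first → 3 extensions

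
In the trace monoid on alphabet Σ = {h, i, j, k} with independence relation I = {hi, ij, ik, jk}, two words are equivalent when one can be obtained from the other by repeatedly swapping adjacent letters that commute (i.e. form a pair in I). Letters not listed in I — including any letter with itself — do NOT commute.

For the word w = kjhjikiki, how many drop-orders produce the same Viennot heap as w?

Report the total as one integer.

piece 0:k — minimal
piece 1:j — minimal
piece 2:h rests on {0:k, 1:j}
piece 3:j rests on {2:h}
piece 4:i — minimal
piece 5:k rests on {2:h}
piece 6:i rests on {4:i}
piece 7:k rests on {5:k}
piece 8:i rests on {6:i}
minimal pieces: {0:k, 1:j, 4:i}
ways to finish when only these pieces remain (= sum over removing one remaining piece with nothing left below it):
  1 left: {3}→1  {7}→1  {8}→1
  2 left: {3,7}→2  {3,8}→2  {5,7}→1  {6,8}→1  {7,8}→2
  3 left: {3,5,7}→3  {3,6,8}→3  {3,7,8}→6  {4,6,8}→1  {5,7,8}→3  {6,7,8}→3
  4 left: {2,3,5,7}→3  {3,4,6,8}→4  {3,5,7,8}→12  {3,6,7,8}→12  {4,6,7,8}→4  {5,6,7,8}→6
  5 left: {0,2,3,5,7}→3  {1,2,3,5,7}→3  {2,3,5,7,8}→15  {3,4,6,7,8}→20  {3,5,6,7,8}→30  {4,5,6,7,8}→10
  6 left: {0,1,2,3,5,7}→6  {0,2,3,5,7,8}→18  {1,2,3,5,7,8}→18  {2,3,5,6,7,8}→45  {3,4,5,6,7,8}→60
  7 left: {0,1,2,3,5,7,8}→42  {0,2,3,5,6,7,8}→63  {1,2,3,5,6,7,8}→63  {2,3,4,5,6,7,8}→105
  placing 0:k first → 168 extensions
  placing 1:j first → 168 extensions
  placing 4:i first → 168 extensions
total linear extensions = 504

504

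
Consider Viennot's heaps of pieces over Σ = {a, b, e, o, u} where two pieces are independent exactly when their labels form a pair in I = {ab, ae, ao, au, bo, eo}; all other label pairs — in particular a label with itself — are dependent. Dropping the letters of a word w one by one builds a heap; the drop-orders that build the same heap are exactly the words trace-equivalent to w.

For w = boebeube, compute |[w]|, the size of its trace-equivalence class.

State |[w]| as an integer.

#0=b has no predecessor
#1=o has no predecessor
#2=e depends on [0:b]
#3=b depends on [2:e]
#4=e depends on [3:b]
#5=u depends on [1:o, 4:e]
#6=b depends on [5:u]
#7=e depends on [6:b]
sources: [0:b, 1:o]
N(rest) = Σ N(rest − s) over sources s of rest; N(one piece) = 1:
  size 1 → [7]=1
  size 2 → [6,7]=1
  size 3 → [5,6,7]=1
  size 4 → [1,5,6,7]=1  [4,5,6,7]=1
  size 5 → [1,4,5,6,7]=2  [3,4,5,6,7]=1
  size 6 → [1,3,4,5,6,7]=3  [2,3,4,5,6,7]=1
  first=0(b) contributes 4
  first=1(o) contributes 1
|[w]| = 5

5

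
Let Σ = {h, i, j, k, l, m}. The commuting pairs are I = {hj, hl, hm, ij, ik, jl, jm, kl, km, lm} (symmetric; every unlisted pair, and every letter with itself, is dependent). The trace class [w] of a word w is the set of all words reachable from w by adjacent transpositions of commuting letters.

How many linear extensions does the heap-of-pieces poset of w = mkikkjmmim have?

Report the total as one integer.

#0=m has no predecessor
#1=k has no predecessor
#2=i depends on [0:m]
#3=k depends on [1:k]
#4=k depends on [3:k]
#5=j depends on [4:k]
#6=m depends on [2:i]
#7=m depends on [6:m]
#8=i depends on [7:m]
#9=m depends on [8:i]
sources: [0:m, 1:k]
N(rest) = Σ N(rest − s) over sources s of rest; N(one piece) = 1:
  size 1 → [5]=1  [9]=1
  size 2 → [4,5]=1  [5,9]=2  [8,9]=1
  size 3 → [3,4,5]=1  [4,5,9]=3  [5,8,9]=3  [7,8,9]=1
  size 4 → [1,3,4,5]=1  [3,4,5,9]=4  [4,5,8,9]=6  [5,7,8,9]=4  [6,7,8,9]=1
  size 5 → [1,3,4,5,9]=5  [2,6,7,8,9]=1  [3,4,5,8,9]=10  [4,5,7,8,9]=10  [5,6,7,8,9]=5
  size 6 → [0,2,6,7,8,9]=1  [1,3,4,5,8,9]=15  [2,5,6,7,8,9]=6  [3,4,5,7,8,9]=20  [4,5,6,7,8,9]=15
  size 7 → [0,2,5,6,7,8,9]=7  [1,3,4,5,7,8,9]=35  [2,4,5,6,7,8,9]=21  [3,4,5,6,7,8,9]=35
  size 8 → [0,2,4,5,6,7,8,9]=28  [1,3,4,5,6,7,8,9]=70  [2,3,4,5,6,7,8,9]=56
  first=0(m) contributes 126
  first=1(k) contributes 84
|[w]| = 210

210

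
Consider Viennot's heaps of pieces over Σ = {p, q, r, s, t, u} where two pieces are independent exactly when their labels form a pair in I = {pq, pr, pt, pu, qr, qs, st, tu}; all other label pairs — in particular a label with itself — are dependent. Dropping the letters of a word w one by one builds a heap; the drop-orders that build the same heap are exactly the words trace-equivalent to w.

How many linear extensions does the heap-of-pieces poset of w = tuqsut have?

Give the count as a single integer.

piece 0:t — minimal
piece 1:u — minimal
piece 2:q rests on {0:t, 1:u}
piece 3:s rests on {1:u}
piece 4:u rests on {2:q, 3:s}
piece 5:t rests on {2:q}
minimal pieces: {0:t, 1:u}
ways to finish when only these pieces remain (= sum over removing one remaining piece with nothing left below it):
  1 left: {4}→1  {5}→1
  2 left: {3,4}→1  {4,5}→2
  3 left: {2,4,5}→2  {3,4,5}→3
  4 left: {0,2,4,5}→2  {2,3,4,5}→5
  placing 0:t first → 5 extensions
  placing 1:u first → 7 extensions
total linear extensions = 12

12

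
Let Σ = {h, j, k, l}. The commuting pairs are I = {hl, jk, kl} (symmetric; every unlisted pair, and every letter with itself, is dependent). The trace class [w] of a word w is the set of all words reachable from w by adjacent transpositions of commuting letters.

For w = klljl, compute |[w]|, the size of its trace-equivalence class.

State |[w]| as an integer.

5

piece 0:k — minimal
piece 1:l — minimal
piece 2:l rests on {1:l}
piece 3:j rests on {2:l}
piece 4:l rests on {3:j}
minimal pieces: {0:k, 1:l}
ways to finish when only these pieces remain (= sum over removing one remaining piece with nothing left below it):
  1 left: {0}→1  {4}→1
  2 left: {0,4}→2  {3,4}→1
  3 left: {0,3,4}→3  {2,3,4}→1
  placing 0:k first → 1 extensions
  placing 1:l first → 4 extensions
total linear extensions = 5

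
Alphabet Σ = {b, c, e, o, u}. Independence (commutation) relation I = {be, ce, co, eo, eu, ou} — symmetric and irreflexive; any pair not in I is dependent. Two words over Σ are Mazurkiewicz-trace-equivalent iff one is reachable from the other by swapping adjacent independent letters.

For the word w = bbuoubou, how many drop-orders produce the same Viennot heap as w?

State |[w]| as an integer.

6

0(b) covers ∅
1(b) covers 0:b
2(u) covers 1:b
3(o) covers 1:b
4(u) covers 2:u
5(b) covers 3:o, 4:u
6(o) covers 5:b
7(u) covers 5:b
floor of heap: 0:b
completions by unplaced set U, small U first (add the entries for U minus each lowest piece of U):
  |U|=1: {6}:1  {7}:1
  |U|=2: {6,7}:2
  |U|=3: {5,6,7}:2
  |U|=4: {3,5,6,7}:2  {4,5,6,7}:2
  |U|=5: {2,4,5,6,7}:2  {3,4,5,6,7}:4
  |U|=6: {2,3,4,5,6,7}:6
  start at 0(b): 6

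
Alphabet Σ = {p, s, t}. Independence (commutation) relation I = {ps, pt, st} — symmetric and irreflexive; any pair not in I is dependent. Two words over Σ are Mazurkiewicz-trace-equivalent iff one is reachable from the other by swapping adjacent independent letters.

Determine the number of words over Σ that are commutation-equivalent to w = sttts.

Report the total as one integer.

piece 0:s — minimal
piece 1:t — minimal
piece 2:t rests on {1:t}
piece 3:t rests on {2:t}
piece 4:s rests on {0:s}
minimal pieces: {0:s, 1:t}
ways to finish when only these pieces remain (= sum over removing one remaining piece with nothing left below it):
  1 left: {3}→1  {4}→1
  2 left: {0,4}→1  {2,3}→1  {3,4}→2
  3 left: {0,3,4}→3  {1,2,3}→1  {2,3,4}→3
  placing 0:s first → 4 extensions
  placing 1:t first → 6 extensions
total linear extensions = 10

10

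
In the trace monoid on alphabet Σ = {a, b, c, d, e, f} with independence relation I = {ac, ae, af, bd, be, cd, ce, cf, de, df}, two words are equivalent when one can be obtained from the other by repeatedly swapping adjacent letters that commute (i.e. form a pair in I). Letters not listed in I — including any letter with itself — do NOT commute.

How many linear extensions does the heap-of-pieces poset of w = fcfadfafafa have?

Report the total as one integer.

piece 0:f — minimal
piece 1:c — minimal
piece 2:f rests on {0:f}
piece 3:a — minimal
piece 4:d rests on {3:a}
piece 5:f rests on {2:f}
piece 6:a rests on {4:d}
piece 7:f rests on {5:f}
piece 8:a rests on {6:a}
piece 9:f rests on {7:f}
piece 10:a rests on {8:a}
minimal pieces: {0:f, 1:c, 3:a}
ways to finish when only these pieces remain (= sum over removing one remaining piece with nothing left below it):
  1 left: {1}→1  {9}→1  {10}→1
  2 left: {1,9}→2  {1,10}→2  {7,9}→1  {8,10}→1  {9,10}→2
  3 left: {1,7,9}→3  {1,8,10}→3  {1,9,10}→6  {5,7,9}→1  {6,8,10}→1  {7,9,10}→3  {8,9,10}→3
  4 left: {1,5,7,9}→4  {1,6,8,10}→4  {1,7,9,10}→12  {1,8,9,10}→12  {2,5,7,9}→1  {4,6,8,10}→1  {5,7,9,10}→4  {6,8,9,10}→4  {7,8,9,10}→6
  5 left: {0,2,5,7,9}→1  {1,2,5,7,9}→5  {1,4,6,8,10}→5  {1,5,7,9,10}→20  {1,6,8,9,10}→20  {1,7,8,9,10}→30  {2,5,7,9,10}→5  {3,4,6,8,10}→1  {4,6,8,9,10}→5  {5,7,8,9,10}→10  {6,7,8,9,10}→10
  6 left: {0,1,2,5,7,9}→6  {0,2,5,7,9,10}→6  {1,2,5,7,9,10}→30  {1,3,4,6,8,10}→6  {1,4,6,8,9,10}→30  {1,5,7,8,9,10}→60  {1,6,7,8,9,10}→60  {2,5,7,8,9,10}→15  {3,4,6,8,9,10}→6  {4,6,7,8,9,10}→15  {5,6,7,8,9,10}→20
  7 left: {0,1,2,5,7,9,10}→42  {0,2,5,7,8,9,10}→21  {1,2,5,7,8,9,10}→105  {1,3,4,6,8,9,10}→42  {1,4,6,7,8,9,10}→105  {1,5,6,7,8,9,10}→140  {2,5,6,7,8,9,10}→35  {3,4,6,7,8,9,10}→21  {4,5,6,7,8,9,10}→35
  8 left: {0,1,2,5,7,8,9,10}→168  {0,2,5,6,7,8,9,10}→56  {1,2,5,6,7,8,9,10}→280  {1,3,4,6,7,8,9,10}→168  {1,4,5,6,7,8,9,10}→280  {2,4,5,6,7,8,9,10}→70  {3,4,5,6,7,8,9,10}→56
  9 left: {0,1,2,5,6,7,8,9,10}→504  {0,2,4,5,6,7,8,9,10}→126  {1,2,4,5,6,7,8,9,10}→630  {1,3,4,5,6,7,8,9,10}→504  {2,3,4,5,6,7,8,9,10}→126
  placing 0:f first → 1260 extensions
  placing 1:c first → 252 extensions
  placing 3:a first → 1260 extensions
total linear extensions = 2772

2772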